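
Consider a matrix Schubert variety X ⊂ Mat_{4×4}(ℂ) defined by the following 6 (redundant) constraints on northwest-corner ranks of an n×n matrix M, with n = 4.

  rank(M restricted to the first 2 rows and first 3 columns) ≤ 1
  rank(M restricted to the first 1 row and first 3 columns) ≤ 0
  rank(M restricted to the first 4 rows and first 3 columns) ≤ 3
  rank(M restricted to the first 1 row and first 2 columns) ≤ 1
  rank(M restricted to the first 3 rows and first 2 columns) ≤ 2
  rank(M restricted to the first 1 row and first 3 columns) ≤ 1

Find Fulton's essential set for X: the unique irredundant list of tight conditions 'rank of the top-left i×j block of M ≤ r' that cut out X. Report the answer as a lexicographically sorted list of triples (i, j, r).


Computing R[i][j] = min implied NW-rank bound (n=4, 6 conditions):

  0  0  0  1
  1  1  1  2
  1  2  2  3
  1  2  3  4

so w = (4, 1, 2, 3).

Fulton essential set (1 of the 3 Rothe cells):

[(1, 3, 0)]


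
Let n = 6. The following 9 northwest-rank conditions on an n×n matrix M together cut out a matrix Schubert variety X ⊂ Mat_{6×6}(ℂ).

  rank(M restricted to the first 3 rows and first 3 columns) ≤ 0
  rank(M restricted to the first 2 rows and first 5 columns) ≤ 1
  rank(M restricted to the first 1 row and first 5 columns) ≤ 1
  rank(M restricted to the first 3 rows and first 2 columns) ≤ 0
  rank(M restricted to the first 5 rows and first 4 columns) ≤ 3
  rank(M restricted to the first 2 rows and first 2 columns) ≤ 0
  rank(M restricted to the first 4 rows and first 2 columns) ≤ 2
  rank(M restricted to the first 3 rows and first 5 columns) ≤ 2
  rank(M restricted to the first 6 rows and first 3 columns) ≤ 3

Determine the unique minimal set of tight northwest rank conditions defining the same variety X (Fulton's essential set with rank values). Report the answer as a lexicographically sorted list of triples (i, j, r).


The tightest implied rank at each (i,j), from the 9 conditions:

  0, 0, 0, 1, 1, 1
  0, 0, 0, 1, 1, 2
  0, 0, 0, 1, 2, 3
  1, 1, 1, 2, 3, 4
  1, 2, 2, 3, 4, 5
  1, 2, 3, 4, 5, 6

so w = (4, 6, 5, 1, 2, 3).

Fulton essential set (2 of the 10 Rothe cells):

[(2, 5, 1), (3, 3, 0)]


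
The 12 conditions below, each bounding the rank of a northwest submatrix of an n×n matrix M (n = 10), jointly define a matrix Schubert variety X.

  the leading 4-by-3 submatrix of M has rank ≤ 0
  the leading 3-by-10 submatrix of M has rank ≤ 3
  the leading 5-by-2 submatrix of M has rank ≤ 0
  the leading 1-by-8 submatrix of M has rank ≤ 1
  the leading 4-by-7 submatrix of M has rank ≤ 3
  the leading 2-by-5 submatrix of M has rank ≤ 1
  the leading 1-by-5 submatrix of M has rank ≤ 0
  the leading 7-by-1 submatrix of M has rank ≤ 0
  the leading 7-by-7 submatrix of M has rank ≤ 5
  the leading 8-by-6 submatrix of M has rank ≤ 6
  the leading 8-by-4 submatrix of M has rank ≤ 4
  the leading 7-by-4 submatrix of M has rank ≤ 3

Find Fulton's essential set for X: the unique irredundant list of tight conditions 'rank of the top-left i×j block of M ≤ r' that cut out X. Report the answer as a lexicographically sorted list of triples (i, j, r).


Rank table r_w(10×10) implied by the 12 constraints:

  R[1]: 0  0  0  0  0  1  1  1  1  1
  R[2]: 0  0  0  1  1  2  2  2  2  2
  R[3]: 0  0  0  1  2  3  3  3  3  3
  R[4]: 0  0  0  1  2  3  3  4  4  4
  R[5]: 0  0  1  2  3  4  4  5  5  5
  R[6]: 0  1  2  3  4  5  5  6  6  6
  R[7]: 0  1  2  3  4  5  5  6  7  7
  R[8]: 1  2  3  4  5  6  6  7  8  8
  R[9]: 1  2  3  4  5  6  7  8  9  9
  R[10]: 1  2  3  4  5  6  7  8  9  10

so w = (6, 4, 5, 8, 3, 2, 9, 1, 7, 10).

|D(w)|=20, |Ess(w)|=6:

[(1, 5, 0), (4, 3, 0), (4, 7, 3), (5, 2, 0), (7, 1, 0), (7, 7, 5)]


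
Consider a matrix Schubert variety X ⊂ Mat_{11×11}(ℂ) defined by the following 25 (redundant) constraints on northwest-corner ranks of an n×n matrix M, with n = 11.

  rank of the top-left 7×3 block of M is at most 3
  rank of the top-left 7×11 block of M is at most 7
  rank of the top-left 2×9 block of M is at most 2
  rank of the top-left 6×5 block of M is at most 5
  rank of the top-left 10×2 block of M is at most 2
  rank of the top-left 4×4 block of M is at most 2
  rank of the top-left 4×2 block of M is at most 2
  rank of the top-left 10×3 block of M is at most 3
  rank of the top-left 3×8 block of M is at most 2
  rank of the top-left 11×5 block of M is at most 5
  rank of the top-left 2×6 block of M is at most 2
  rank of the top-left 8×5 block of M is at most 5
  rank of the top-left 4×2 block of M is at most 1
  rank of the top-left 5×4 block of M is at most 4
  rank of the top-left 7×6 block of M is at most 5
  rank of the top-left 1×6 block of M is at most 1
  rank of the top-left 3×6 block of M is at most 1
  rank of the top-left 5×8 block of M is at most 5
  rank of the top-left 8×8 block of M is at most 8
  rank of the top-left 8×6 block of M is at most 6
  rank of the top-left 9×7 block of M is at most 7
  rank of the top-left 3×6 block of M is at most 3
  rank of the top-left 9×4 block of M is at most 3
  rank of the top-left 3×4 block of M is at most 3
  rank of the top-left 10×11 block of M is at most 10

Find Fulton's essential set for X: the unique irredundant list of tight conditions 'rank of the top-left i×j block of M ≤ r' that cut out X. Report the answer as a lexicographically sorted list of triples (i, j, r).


The tightest implied rank at each (i,j), from the 25 conditions:

  i=1: 1 | 1 | 1 | 1 | 1 | 1 | 1 | 1 | 1 | 1 | 1
  i=2: 1 | 1 | 1 | 1 | 1 | 1 | 2 | 2 | 2 | 2 | 2
  i=3: 1 | 1 | 1 | 1 | 1 | 1 | 2 | 2 | 3 | 3 | 3
  i=4: 1 | 1 | 2 | 2 | 2 | 2 | 3 | 3 | 4 | 4 | 4
  i=5: 1 | 2 | 3 | 3 | 3 | 3 | 4 | 4 | 5 | 5 | 5
  i=6: 1 | 2 | 3 | 3 | 4 | 4 | 5 | 5 | 6 | 6 | 6
  i=7: 1 | 2 | 3 | 3 | 4 | 5 | 6 | 6 | 7 | 7 | 7
  i=8: 1 | 2 | 3 | 3 | 4 | 5 | 6 | 7 | 8 | 8 | 8
  i=9: 1 | 2 | 3 | 3 | 4 | 5 | 6 | 7 | 8 | 9 | 9
  i=10: 1 | 2 | 3 | 4 | 5 | 6 | 7 | 8 | 9 | 10 | 10
  i=11: 1 | 2 | 3 | 4 | 5 | 6 | 7 | 8 | 9 | 10 | 11

hence w(1..11) = (1, 7, 9, 3, 2, 5, 6, 8, 10, 4, 11).

|D(w)|=16, |Ess(w)|=4:

[(3, 6, 1), (3, 8, 2), (4, 2, 1), (9, 4, 3)]


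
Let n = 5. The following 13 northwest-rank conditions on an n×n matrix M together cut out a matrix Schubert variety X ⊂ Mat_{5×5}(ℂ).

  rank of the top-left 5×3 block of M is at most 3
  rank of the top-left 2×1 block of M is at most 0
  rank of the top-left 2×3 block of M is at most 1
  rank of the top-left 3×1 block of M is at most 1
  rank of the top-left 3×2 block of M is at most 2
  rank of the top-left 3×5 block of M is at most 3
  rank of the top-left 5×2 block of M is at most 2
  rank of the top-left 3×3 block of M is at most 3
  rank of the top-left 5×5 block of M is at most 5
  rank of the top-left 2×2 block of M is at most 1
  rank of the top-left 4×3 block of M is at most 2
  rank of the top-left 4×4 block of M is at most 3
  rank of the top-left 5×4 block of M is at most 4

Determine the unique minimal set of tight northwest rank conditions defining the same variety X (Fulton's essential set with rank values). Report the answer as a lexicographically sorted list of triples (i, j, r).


Recovering R(i,j) via the rank-extension bound from the 13 conditions:

  0 | 1 | 1 | 1 | 1
  0 | 1 | 1 | 2 | 2
  1 | 2 | 2 | 3 | 3
  1 | 2 | 2 | 3 | 4
  1 | 2 | 3 | 4 | 5

hence w(1..5) = (2, 4, 1, 5, 3).

D(w) has 4 cells with 3 SE-corners; essential set:

[(2, 1, 0), (2, 3, 1), (4, 3, 2)]


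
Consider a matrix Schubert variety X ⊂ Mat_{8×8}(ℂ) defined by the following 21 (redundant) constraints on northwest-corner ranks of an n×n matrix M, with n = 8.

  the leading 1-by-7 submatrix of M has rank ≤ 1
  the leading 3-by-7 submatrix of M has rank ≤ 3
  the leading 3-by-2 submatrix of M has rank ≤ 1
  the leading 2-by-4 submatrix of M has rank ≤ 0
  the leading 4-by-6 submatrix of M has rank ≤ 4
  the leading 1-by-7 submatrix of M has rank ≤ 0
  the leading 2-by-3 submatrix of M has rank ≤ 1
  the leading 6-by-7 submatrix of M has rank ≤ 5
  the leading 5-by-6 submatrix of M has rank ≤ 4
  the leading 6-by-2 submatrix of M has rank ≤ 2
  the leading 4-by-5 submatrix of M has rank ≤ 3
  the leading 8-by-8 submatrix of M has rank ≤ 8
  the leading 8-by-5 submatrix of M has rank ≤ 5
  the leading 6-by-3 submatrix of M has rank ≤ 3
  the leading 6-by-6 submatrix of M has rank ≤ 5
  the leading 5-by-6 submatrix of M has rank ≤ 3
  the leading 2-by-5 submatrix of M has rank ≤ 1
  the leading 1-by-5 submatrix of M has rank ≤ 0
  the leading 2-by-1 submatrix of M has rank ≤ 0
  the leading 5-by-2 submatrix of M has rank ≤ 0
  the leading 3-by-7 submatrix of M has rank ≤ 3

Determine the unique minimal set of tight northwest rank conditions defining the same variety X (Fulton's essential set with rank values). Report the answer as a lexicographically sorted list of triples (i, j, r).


Propagating the 21 rank bounds to every northwest block:

  R[1]: 0 0 0 0 0 0 0 1
  R[2]: 0 0 0 0 1 1 1 2
  R[3]: 0 0 1 1 2 2 2 3
  R[4]: 0 0 1 2 3 3 3 4
  R[5]: 0 0 1 2 3 3 4 5
  R[6]: 1 1 2 3 4 4 5 6
  R[7]: 1 2 3 4 5 5 6 7
  R[8]: 1 2 3 4 5 6 7 8

so w = (8, 5, 3, 4, 7, 1, 2, 6).

Rothe diagram D(w) (18 cells), 4 SE-corners (essential conditions):

[(1, 7, 0), (2, 4, 0), (5, 2, 0), (5, 6, 3)]


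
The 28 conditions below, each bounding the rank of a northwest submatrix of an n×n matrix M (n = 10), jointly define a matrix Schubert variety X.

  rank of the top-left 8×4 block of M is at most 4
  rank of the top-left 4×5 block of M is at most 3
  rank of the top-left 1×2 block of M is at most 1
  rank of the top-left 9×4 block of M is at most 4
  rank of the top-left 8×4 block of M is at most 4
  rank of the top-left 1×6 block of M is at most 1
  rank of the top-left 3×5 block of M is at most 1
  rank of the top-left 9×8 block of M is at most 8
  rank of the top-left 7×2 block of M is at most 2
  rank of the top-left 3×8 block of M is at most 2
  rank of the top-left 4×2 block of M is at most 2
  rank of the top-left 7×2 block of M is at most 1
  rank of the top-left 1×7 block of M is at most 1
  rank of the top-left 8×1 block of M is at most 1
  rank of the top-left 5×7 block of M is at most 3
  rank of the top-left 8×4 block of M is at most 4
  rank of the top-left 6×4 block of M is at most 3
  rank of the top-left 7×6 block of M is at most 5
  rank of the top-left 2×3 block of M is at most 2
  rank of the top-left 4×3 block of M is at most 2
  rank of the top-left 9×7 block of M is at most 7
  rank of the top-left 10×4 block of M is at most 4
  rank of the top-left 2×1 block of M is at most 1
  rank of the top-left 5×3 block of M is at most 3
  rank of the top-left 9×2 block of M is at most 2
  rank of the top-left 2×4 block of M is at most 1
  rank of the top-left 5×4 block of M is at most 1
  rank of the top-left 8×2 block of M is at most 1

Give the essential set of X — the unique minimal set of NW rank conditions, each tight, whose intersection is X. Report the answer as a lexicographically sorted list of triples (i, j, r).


Computing R[i][j] = min implied NW-rank bound (n=10, 28 conditions):

  1, 1, 1, 1, 1, 1, 1, 1, 1, 1
  1, 1, 1, 1, 1, 2, 2, 2, 2, 2
  1, 1, 1, 1, 1, 2, 2, 2, 3, 3
  1, 1, 1, 1, 2, 3, 3, 3, 4, 4
  1, 1, 1, 1, 2, 3, 3, 4, 5, 5
  1, 1, 2, 2, 3, 4, 4, 5, 6, 6
  1, 1, 2, 3, 4, 5, 5, 6, 7, 7
  1, 1, 2, 3, 4, 5, 6, 7, 8, 8
  1, 2, 3, 4, 5, 6, 7, 8, 9, 9
  1, 2, 3, 4, 5, 6, 7, 8, 9, 10

reading off 1-entries of Δ²R: w = (1, 6, 9, 5, 8, 3, 4, 7, 2, 10).

Fulton essential set (5 of the 20 Rothe cells):

[(3, 5, 1), (3, 8, 2), (5, 4, 1), (5, 7, 3), (8, 2, 1)]


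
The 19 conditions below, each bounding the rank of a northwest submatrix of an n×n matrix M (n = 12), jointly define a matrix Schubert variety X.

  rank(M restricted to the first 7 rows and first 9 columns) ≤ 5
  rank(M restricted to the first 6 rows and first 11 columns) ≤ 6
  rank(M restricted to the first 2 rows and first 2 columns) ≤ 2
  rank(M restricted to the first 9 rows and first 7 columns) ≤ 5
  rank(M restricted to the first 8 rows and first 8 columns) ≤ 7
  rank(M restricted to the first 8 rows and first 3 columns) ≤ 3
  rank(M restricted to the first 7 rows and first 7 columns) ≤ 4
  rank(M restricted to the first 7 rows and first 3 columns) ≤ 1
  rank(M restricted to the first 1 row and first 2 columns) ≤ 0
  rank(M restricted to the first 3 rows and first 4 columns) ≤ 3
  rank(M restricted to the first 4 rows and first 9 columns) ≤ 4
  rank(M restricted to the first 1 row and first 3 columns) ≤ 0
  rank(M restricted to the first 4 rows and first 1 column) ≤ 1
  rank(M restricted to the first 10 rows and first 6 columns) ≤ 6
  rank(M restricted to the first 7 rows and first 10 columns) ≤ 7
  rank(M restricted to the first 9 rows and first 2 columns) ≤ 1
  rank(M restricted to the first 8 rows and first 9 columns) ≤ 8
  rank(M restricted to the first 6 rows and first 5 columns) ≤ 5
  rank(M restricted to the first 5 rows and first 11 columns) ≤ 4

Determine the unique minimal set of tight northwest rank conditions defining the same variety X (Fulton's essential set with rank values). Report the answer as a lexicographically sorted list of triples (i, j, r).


Rank table r_w(12×12) implied by the 19 constraints:

  row 1: 0 0 0 1 1 1 1 1 1 1 1 1
  row 2: 1 1 1 2 2 2 2 2 2 2 2 2
  row 3: 1 1 1 2 3 3 3 3 3 3 3 3
  row 4: 1 1 1 2 3 4 4 4 4 4 4 4
  row 5: 1 1 1 2 3 4 4 4 4 4 4 5
  row 6: 1 1 1 2 3 4 4 5 5 5 5 6
  row 7: 1 1 1 2 3 4 4 5 5 6 6 7
  row 8: 1 1 2 3 4 5 5 6 6 7 7 8
  row 9: 1 1 2 3 4 5 5 6 7 8 8 9
  row 10: 1 2 3 4 5 6 6 7 8 9 9 10
  row 11: 1 2 3 4 5 6 7 8 9 10 10 11
  row 12: 1 2 3 4 5 6 7 8 9 10 11 12

so w = (4, 1, 5, 6, 12, 8, 10, 3, 9, 2, 7, 11).

D(w) has 24 cells with 7 SE-corners; essential set:

[(1, 3, 0), (5, 11, 4), (7, 3, 1), (7, 7, 4), (7, 9, 5), (9, 2, 1), (9, 7, 5)]


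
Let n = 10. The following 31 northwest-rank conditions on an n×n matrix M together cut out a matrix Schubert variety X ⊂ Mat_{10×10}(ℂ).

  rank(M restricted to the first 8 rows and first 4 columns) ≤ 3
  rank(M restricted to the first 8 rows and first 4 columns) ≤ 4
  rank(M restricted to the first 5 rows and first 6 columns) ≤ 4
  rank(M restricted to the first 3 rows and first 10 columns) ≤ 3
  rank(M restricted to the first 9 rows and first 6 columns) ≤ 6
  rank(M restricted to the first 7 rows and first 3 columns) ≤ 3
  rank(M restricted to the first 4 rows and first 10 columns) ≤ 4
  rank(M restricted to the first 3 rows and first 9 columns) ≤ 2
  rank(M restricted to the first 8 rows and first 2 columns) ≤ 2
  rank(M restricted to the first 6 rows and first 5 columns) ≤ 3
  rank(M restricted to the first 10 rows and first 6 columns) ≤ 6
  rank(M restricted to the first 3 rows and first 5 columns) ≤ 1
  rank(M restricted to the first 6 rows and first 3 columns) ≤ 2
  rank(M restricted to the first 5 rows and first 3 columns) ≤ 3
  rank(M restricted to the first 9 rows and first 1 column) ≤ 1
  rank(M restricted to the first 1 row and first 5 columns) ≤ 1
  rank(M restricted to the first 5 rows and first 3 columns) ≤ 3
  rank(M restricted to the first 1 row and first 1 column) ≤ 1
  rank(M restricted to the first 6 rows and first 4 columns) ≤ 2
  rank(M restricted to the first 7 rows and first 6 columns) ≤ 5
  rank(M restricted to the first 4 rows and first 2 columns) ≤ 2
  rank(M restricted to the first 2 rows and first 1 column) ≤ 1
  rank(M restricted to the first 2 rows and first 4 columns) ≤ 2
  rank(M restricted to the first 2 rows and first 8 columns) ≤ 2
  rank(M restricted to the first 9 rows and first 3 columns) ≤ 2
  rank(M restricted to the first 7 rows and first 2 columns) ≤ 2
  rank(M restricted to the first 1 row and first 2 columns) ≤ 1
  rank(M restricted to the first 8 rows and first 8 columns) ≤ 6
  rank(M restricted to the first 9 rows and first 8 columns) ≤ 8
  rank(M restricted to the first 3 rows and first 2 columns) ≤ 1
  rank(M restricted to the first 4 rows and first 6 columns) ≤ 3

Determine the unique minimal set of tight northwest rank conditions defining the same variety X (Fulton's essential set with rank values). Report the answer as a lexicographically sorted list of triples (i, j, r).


Propagating the 31 rank bounds to every northwest block:

  R[1]: 1 | 1 | 1 | 1 | 1 | 1 | 1 | 1 | 1 | 1
  R[2]: 1 | 1 | 1 | 1 | 1 | 2 | 2 | 2 | 2 | 2
  R[3]: 1 | 1 | 1 | 1 | 1 | 2 | 2 | 2 | 2 | 3
  R[4]: 1 | 2 | 2 | 2 | 2 | 3 | 3 | 3 | 3 | 4
  R[5]: 1 | 2 | 2 | 2 | 3 | 4 | 4 | 4 | 4 | 5
  R[6]: 1 | 2 | 2 | 2 | 3 | 4 | 5 | 5 | 5 | 6
  R[7]: 1 | 2 | 2 | 3 | 4 | 5 | 6 | 6 | 6 | 7
  R[8]: 1 | 2 | 2 | 3 | 4 | 5 | 6 | 6 | 7 | 8
  R[9]: 1 | 2 | 2 | 3 | 4 | 5 | 6 | 7 | 8 | 9
  R[10]: 1 | 2 | 3 | 4 | 5 | 6 | 7 | 8 | 9 | 10

reading off 1-entries of Δ²R: w = (1, 6, 10, 2, 5, 7, 4, 9, 8, 3).

Rothe diagram D(w) (19 cells), 5 SE-corners (essential conditions):

[(3, 5, 1), (3, 9, 2), (6, 4, 2), (8, 8, 6), (9, 3, 2)]


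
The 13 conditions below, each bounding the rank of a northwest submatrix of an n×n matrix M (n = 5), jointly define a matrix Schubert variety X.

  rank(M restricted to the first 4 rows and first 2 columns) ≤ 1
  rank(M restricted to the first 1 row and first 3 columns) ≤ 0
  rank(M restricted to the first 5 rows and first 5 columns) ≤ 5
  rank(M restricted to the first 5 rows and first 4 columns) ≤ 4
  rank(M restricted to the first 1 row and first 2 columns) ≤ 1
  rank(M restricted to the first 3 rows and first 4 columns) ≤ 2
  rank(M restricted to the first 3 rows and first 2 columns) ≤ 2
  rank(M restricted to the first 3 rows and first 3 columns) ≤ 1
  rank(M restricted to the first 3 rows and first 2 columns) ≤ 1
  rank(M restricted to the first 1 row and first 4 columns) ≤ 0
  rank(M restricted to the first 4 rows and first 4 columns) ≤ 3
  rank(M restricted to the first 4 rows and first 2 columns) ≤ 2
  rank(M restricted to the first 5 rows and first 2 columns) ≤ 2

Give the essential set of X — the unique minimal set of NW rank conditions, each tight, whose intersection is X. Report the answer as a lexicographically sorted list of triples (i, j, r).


The tightest implied rank at each (i,j), from the 13 conditions:

  R[1]: 0 | 0 | 0 | 0 | 1
  R[2]: 1 | 1 | 1 | 1 | 2
  R[3]: 1 | 1 | 1 | 2 | 3
  R[4]: 1 | 1 | 2 | 3 | 4
  R[5]: 1 | 2 | 3 | 4 | 5

reading off 1-entries of Δ²R: w = (5, 1, 4, 3, 2).

3 SE-corners of the 7-cell Rothe diagram give Ess(w):

[(1, 4, 0), (3, 3, 1), (4, 2, 1)]


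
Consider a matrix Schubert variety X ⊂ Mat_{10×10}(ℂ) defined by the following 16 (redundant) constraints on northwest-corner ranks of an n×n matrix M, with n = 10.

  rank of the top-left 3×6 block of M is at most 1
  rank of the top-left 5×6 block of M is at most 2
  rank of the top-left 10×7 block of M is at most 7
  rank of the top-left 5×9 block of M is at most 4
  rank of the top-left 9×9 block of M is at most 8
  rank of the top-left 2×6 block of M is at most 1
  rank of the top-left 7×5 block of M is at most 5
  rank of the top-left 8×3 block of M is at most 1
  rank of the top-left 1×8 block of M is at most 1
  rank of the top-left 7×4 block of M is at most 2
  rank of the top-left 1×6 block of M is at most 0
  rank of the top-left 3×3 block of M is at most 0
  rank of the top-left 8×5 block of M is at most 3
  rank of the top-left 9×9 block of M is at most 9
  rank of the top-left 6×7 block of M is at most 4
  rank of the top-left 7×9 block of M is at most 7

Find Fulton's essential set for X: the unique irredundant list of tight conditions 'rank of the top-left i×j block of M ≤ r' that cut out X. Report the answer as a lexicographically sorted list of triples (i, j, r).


Reconstructing r_w from the 16 given conditions:

  i=1: 0, 0, 0, 0, 0, 0, 1, 1, 1, 1
  i=2: 0, 0, 0, 1, 1, 1, 2, 2, 2, 2
  i=3: 0, 0, 0, 1, 1, 1, 2, 3, 3, 3
  i=4: 1, 1, 1, 2, 2, 2, 3, 4, 4, 4
  i=5: 1, 1, 1, 2, 2, 2, 3, 4, 4, 5
  i=6: 1, 1, 1, 2, 3, 3, 4, 5, 5, 6
  i=7: 1, 1, 1, 2, 3, 4, 5, 6, 6, 7
  i=8: 1, 1, 1, 2, 3, 4, 5, 6, 7, 8
  i=9: 1, 2, 2, 3, 4, 5, 6, 7, 8, 9
  i=10: 1, 2, 3, 4, 5, 6, 7, 8, 9, 10

the unique w with this rank table is (7, 4, 8, 1, 10, 5, 6, 9, 2, 3).

D(w) has 25 cells with 6 SE-corners; essential set:

[(1, 6, 0), (3, 3, 0), (3, 6, 1), (5, 6, 2), (5, 9, 4), (8, 3, 1)]


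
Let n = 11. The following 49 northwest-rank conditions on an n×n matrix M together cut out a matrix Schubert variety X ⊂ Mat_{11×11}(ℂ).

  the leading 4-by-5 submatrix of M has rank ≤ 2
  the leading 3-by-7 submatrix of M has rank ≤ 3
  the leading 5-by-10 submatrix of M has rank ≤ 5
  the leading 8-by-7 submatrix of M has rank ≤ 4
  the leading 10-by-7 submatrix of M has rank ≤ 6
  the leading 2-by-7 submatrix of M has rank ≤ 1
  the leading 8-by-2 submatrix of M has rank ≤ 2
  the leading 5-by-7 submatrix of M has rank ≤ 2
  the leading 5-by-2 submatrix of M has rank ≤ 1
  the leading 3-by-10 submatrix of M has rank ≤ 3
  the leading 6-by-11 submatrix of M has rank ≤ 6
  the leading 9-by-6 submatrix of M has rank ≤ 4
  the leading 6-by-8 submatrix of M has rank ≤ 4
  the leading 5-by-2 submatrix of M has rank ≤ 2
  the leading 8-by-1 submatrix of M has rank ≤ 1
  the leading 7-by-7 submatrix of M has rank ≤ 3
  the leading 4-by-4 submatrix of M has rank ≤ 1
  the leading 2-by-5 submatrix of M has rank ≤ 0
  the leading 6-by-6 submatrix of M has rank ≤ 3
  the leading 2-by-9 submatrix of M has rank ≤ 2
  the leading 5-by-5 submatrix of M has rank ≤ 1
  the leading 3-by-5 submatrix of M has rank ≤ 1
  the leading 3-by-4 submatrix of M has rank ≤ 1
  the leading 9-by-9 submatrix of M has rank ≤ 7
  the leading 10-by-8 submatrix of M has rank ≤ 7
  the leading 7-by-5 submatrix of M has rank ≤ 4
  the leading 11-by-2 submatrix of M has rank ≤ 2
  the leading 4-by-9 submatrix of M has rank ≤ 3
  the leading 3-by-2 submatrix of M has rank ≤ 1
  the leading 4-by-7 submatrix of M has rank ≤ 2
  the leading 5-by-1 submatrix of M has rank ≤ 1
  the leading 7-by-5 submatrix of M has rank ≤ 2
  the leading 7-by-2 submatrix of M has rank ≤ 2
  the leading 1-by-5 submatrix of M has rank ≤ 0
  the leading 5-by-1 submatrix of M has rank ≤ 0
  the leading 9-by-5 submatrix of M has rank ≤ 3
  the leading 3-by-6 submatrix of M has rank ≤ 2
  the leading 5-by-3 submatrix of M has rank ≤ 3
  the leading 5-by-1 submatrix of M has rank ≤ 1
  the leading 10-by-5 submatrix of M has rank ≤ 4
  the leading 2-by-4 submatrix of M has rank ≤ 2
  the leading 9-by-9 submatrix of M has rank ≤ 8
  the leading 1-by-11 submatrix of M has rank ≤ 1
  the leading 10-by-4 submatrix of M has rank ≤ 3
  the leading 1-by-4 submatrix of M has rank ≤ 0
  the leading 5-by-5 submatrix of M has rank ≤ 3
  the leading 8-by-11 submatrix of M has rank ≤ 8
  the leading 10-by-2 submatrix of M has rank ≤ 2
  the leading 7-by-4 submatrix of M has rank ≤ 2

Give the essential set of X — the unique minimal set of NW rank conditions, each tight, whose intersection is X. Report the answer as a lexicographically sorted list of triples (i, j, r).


Computing R[i][j] = min implied NW-rank bound (n=11, 49 conditions):

  0  0  0  0  0  1  1  1  1  1  1
  0  0  0  0  0  1  1  2  2  2  2
  0  1  1  1  1  2  2  3  3  3  3
  0  1  1  1  1  2  2  3  3  4  4
  0  1  1  1  1  2  2  3  4  5  5
  1  2  2  2  2  3  3  4  5  6  6
  1  2  2  2  2  3  3  4  5  6  7
  1  2  3  3  3  4  4  5  6  7  8
  1  2  3  3  3  4  5  6  7  8  9
  1  2  3  3  4  5  6  7  8  9  10
  1  2  3  4  5  6  7  8  9  10  11

hence w(1..11) = (6, 8, 2, 10, 9, 1, 11, 3, 7, 5, 4).

|D(w)|=30, |Ess(w)|=10:

[(2, 5, 0), (2, 7, 1), (4, 9, 3), (5, 1, 0), (5, 5, 1), (5, 7, 2), (7, 5, 2), (7, 7, 3), (9, 5, 3), (10, 4, 3)]


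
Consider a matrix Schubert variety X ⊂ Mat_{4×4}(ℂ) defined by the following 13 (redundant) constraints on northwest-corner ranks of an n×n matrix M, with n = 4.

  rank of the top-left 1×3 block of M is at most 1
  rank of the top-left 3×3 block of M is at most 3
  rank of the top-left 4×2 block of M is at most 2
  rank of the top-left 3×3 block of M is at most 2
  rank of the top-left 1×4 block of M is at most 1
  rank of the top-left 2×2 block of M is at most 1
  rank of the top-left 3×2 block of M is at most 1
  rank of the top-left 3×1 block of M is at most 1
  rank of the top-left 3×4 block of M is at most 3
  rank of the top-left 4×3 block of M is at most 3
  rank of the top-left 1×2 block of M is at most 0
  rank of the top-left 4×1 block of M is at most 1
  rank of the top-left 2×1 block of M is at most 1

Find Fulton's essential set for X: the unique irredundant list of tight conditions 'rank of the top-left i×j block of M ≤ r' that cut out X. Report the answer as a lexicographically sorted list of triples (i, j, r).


The tightest implied rank at each (i,j), from the 13 conditions:

  row 1: 0 0 1 1
  row 2: 1 1 2 2
  row 3: 1 1 2 3
  row 4: 1 2 3 4

hence w(1..4) = (3, 1, 4, 2).

Rothe diagram D(w) (3 cells), 2 SE-corners (essential conditions):

[(1, 2, 0), (3, 2, 1)]


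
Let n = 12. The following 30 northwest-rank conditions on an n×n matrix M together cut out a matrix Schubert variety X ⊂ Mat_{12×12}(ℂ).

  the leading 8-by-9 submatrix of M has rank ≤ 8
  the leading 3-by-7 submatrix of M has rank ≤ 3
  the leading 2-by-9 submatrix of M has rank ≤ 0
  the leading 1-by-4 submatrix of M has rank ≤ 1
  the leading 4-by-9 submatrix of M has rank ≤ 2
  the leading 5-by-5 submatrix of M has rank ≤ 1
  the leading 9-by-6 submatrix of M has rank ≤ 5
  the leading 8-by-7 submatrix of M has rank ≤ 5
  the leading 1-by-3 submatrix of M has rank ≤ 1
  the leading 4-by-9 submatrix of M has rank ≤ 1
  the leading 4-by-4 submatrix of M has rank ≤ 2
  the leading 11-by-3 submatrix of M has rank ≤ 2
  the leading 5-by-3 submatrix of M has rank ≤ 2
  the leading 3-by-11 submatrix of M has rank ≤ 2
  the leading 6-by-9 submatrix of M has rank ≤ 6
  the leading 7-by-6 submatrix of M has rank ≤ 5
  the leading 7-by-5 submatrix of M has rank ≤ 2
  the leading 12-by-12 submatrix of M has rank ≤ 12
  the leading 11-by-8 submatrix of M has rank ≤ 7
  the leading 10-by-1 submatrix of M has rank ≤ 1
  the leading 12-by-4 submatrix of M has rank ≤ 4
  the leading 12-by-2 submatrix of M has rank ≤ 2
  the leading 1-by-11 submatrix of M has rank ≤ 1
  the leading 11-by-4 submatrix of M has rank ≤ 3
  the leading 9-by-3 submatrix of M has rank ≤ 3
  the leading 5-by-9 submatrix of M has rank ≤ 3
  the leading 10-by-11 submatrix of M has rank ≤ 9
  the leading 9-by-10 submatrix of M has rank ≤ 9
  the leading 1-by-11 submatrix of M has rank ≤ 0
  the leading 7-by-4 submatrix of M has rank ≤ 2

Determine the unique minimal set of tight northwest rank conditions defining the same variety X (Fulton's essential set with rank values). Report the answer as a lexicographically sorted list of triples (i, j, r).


Propagating the 30 rank bounds to every northwest block:

  0 | 0 | 0 | 0 | 0 | 0 | 0 | 0 | 0 | 0 | 0 | 1
  0 | 0 | 0 | 0 | 0 | 0 | 0 | 0 | 0 | 1 | 1 | 2
  1 | 1 | 1 | 1 | 1 | 1 | 1 | 1 | 1 | 2 | 2 | 3
  1 | 1 | 1 | 1 | 1 | 1 | 1 | 1 | 1 | 2 | 3 | 4
  1 | 1 | 1 | 1 | 1 | 2 | 2 | 2 | 2 | 3 | 4 | 5
  1 | 2 | 2 | 2 | 2 | 3 | 3 | 3 | 3 | 4 | 5 | 6
  1 | 2 | 2 | 2 | 2 | 3 | 4 | 4 | 4 | 5 | 6 | 7
  1 | 2 | 2 | 3 | 3 | 4 | 5 | 5 | 5 | 6 | 7 | 8
  1 | 2 | 2 | 3 | 4 | 5 | 6 | 6 | 6 | 7 | 8 | 9
  1 | 2 | 2 | 3 | 4 | 5 | 6 | 7 | 7 | 8 | 9 | 10
  1 | 2 | 2 | 3 | 4 | 5 | 6 | 7 | 8 | 9 | 10 | 11
  1 | 2 | 3 | 4 | 5 | 6 | 7 | 8 | 9 | 10 | 11 | 12

second differences of R give the permutation w = (12, 10, 1, 11, 6, 2, 7, 4, 5, 8, 9, 3).

6 SE-corners of the 39-cell Rothe diagram give Ess(w):

[(1, 11, 0), (2, 9, 0), (4, 9, 1), (5, 5, 1), (7, 5, 2), (11, 3, 2)]


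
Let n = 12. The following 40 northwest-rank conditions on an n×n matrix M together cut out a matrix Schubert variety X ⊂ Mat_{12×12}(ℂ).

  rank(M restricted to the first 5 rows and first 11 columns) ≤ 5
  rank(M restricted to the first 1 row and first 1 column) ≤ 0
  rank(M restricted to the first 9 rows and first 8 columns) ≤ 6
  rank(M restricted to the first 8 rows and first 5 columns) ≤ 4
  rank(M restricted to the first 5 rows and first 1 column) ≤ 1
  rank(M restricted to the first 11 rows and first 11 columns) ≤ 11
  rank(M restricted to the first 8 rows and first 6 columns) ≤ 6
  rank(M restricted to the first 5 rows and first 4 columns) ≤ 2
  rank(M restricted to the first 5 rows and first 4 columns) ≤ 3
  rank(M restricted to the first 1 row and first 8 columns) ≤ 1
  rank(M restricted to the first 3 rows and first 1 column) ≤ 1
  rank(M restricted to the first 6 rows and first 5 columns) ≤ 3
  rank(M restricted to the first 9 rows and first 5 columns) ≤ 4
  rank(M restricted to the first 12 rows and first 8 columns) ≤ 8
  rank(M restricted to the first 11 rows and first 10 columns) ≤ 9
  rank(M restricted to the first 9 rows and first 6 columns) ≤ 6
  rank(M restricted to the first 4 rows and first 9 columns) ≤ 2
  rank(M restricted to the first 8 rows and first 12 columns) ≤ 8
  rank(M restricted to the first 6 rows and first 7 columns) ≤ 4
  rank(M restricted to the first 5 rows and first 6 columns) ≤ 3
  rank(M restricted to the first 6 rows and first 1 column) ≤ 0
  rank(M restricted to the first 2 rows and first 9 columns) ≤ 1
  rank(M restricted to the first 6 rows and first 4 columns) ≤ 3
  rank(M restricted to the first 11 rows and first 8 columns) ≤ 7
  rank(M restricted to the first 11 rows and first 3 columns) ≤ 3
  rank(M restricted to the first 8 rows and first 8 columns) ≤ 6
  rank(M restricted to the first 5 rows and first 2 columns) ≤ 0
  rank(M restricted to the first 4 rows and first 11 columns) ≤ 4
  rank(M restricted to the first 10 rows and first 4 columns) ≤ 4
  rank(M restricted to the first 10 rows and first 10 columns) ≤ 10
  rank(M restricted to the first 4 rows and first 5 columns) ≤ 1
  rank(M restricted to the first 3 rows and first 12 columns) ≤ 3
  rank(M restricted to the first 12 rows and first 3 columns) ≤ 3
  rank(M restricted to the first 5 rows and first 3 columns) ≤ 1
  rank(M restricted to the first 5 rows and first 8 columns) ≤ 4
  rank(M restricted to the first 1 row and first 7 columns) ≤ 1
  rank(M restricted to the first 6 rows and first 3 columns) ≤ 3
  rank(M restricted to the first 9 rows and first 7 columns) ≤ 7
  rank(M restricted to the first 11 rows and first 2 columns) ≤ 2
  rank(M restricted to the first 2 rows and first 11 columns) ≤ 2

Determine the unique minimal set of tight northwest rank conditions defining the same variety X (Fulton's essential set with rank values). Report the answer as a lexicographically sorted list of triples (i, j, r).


Recovering R(i,j) via the rank-extension bound from the 40 conditions:

  row 1: 0, 0, 1, 1, 1, 1, 1, 1, 1, 1, 1, 1
  row 2: 0, 0, 1, 1, 1, 1, 1, 1, 1, 2, 2, 2
  row 3: 0, 0, 1, 1, 1, 2, 2, 2, 2, 3, 3, 3
  row 4: 0, 0, 1, 1, 1, 2, 2, 2, 2, 3, 4, 4
  row 5: 0, 0, 1, 2, 2, 3, 3, 3, 3, 4, 5, 5
  row 6: 0, 1, 2, 3, 3, 4, 4, 4, 4, 5, 6, 6
  row 7: 1, 2, 3, 4, 4, 5, 5, 5, 5, 6, 7, 7
  row 8: 1, 2, 3, 4, 4, 5, 6, 6, 6, 7, 8, 8
  row 9: 1, 2, 3, 4, 4, 5, 6, 6, 7, 8, 9, 9
  row 10: 1, 2, 3, 4, 5, 6, 7, 7, 8, 9, 10, 10
  row 11: 1, 2, 3, 4, 5, 6, 7, 7, 8, 9, 10, 11
  row 12: 1, 2, 3, 4, 5, 6, 7, 8, 9, 10, 11, 12

giving w = (3, 10, 6, 11, 4, 2, 1, 7, 9, 5, 12, 8) via Δ²R.

Rothe diagram D(w) (28 cells), 8 SE-corners (essential conditions):

[(2, 9, 1), (4, 5, 1), (4, 9, 2), (5, 2, 0), (6, 1, 0), (9, 5, 4), (9, 8, 6), (11, 8, 7)]


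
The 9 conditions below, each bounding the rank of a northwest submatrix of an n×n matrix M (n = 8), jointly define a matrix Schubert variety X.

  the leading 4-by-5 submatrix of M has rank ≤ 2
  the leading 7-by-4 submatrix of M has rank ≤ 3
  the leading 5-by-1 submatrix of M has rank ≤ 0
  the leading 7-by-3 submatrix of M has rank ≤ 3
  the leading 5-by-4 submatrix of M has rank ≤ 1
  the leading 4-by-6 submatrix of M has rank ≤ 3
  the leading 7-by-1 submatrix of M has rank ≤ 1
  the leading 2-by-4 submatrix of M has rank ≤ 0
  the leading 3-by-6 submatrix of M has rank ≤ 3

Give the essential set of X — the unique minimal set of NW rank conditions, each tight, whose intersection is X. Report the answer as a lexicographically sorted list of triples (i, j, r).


The tightest implied rank at each (i,j), from the 9 conditions:

  R[1]: 0 | 0 | 0 | 0 | 1 | 1 | 1 | 1
  R[2]: 0 | 0 | 0 | 0 | 1 | 2 | 2 | 2
  R[3]: 0 | 1 | 1 | 1 | 2 | 3 | 3 | 3
  R[4]: 0 | 1 | 1 | 1 | 2 | 3 | 4 | 4
  R[5]: 0 | 1 | 1 | 1 | 2 | 3 | 4 | 5
  R[6]: 1 | 2 | 2 | 2 | 3 | 4 | 5 | 6
  R[7]: 1 | 2 | 3 | 3 | 4 | 5 | 6 | 7
  R[8]: 1 | 2 | 3 | 4 | 5 | 6 | 7 | 8

the unique w with this rank table is (5, 6, 2, 7, 8, 1, 3, 4).

|D(w)|=15, |Ess(w)|=3:

[(2, 4, 0), (5, 1, 0), (5, 4, 1)]


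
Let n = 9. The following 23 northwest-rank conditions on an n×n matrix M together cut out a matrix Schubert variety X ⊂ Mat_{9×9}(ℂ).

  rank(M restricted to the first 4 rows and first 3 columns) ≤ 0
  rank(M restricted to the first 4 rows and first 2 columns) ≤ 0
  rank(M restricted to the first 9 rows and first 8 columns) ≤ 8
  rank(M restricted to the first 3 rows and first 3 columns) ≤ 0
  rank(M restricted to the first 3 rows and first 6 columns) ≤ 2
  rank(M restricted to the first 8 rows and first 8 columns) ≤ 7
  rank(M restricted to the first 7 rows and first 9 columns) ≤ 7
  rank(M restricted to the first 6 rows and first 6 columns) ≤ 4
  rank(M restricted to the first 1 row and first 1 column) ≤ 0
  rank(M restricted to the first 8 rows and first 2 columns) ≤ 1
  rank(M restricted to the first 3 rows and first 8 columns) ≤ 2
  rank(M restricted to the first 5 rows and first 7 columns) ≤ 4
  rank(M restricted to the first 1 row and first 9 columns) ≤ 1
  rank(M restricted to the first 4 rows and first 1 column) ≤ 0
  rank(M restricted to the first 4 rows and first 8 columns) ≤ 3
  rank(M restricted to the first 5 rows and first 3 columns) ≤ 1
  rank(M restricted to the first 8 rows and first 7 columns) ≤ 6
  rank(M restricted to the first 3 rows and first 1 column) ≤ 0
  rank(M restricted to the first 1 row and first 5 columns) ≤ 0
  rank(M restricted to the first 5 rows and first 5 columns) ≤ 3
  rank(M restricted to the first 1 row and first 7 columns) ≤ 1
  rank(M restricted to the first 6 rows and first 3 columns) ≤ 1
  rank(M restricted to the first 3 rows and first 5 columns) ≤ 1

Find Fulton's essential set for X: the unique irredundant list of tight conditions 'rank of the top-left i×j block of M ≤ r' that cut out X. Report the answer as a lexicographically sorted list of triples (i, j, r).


Computing R[i][j] = min implied NW-rank bound (n=9, 23 conditions):

  0 0 0 0 0 1 1 1 1
  0 0 0 1 1 2 2 2 2
  0 0 0 1 1 2 2 2 3
  0 0 0 1 2 3 3 3 4
  1 1 1 2 3 4 4 4 5
  1 1 1 2 3 4 5 5 6
  1 1 2 3 4 5 6 6 7
  1 1 2 3 4 5 6 7 8
  1 2 3 4 5 6 7 8 9

the unique w with this rank table is (6, 4, 9, 5, 1, 7, 3, 8, 2).

Rothe diagram D(w) (21 cells), 6 SE-corners (essential conditions):

[(1, 5, 0), (3, 5, 1), (3, 8, 2), (4, 3, 0), (6, 3, 1), (8, 2, 1)]


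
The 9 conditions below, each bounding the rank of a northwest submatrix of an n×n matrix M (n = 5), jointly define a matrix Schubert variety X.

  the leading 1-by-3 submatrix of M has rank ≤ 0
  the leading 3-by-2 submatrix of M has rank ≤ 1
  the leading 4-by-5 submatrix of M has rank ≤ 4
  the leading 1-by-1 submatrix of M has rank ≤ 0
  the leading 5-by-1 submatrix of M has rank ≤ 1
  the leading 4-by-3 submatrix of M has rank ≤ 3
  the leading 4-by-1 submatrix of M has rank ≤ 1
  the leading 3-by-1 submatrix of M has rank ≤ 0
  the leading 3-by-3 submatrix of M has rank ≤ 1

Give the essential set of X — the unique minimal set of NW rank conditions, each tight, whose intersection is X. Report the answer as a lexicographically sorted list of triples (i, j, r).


Reconstructing r_w from the 9 given conditions:

  0  0  0  1  1
  0  1  1  2  2
  0  1  1  2  3
  1  2  2  3  4
  1  2  3  4  5

giving w = (4, 2, 5, 1, 3) via Δ²R.

Fulton essential set (3 of the 6 Rothe cells):

[(1, 3, 0), (3, 1, 0), (3, 3, 1)]


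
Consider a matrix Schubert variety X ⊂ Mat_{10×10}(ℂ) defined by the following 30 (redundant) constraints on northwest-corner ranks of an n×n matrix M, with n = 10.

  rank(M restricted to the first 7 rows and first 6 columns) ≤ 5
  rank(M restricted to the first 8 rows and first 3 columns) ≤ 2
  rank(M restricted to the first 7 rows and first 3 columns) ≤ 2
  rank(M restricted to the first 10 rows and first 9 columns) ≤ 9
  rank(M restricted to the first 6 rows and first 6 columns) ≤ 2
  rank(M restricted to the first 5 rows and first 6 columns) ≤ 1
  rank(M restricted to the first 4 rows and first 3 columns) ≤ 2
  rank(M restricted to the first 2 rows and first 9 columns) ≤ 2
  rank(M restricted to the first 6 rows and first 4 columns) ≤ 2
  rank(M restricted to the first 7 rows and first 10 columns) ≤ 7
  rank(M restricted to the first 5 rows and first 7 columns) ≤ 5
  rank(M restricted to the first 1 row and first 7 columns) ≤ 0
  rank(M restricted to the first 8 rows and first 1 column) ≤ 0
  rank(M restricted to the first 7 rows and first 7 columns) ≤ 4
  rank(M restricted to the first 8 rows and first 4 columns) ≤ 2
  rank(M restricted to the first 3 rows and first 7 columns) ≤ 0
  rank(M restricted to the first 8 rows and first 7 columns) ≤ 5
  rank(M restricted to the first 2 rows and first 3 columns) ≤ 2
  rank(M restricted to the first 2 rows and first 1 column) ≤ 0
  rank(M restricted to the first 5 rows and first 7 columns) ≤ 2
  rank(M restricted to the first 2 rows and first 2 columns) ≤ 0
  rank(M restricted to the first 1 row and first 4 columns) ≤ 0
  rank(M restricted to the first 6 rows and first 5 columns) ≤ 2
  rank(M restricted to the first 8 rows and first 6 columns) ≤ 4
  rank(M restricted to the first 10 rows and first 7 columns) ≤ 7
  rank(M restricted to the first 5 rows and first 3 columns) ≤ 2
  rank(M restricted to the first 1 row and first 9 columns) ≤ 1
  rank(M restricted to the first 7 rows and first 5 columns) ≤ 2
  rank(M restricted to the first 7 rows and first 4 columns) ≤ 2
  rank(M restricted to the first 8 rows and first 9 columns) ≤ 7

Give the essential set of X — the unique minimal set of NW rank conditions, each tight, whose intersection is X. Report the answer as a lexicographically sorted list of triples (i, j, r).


Rank table r_w(10×10) implied by the 30 constraints:

  0 | 0 | 0 | 0 | 0 | 0 | 0 | 1 | 1 | 1
  0 | 0 | 0 | 0 | 0 | 0 | 0 | 1 | 2 | 2
  0 | 0 | 0 | 0 | 0 | 0 | 0 | 1 | 2 | 3
  0 | 1 | 1 | 1 | 1 | 1 | 1 | 2 | 3 | 4
  0 | 1 | 1 | 1 | 1 | 1 | 2 | 3 | 4 | 5
  0 | 1 | 2 | 2 | 2 | 2 | 3 | 4 | 5 | 6
  0 | 1 | 2 | 2 | 2 | 3 | 4 | 5 | 6 | 7
  0 | 1 | 2 | 2 | 3 | 4 | 5 | 6 | 7 | 8
  1 | 2 | 3 | 3 | 4 | 5 | 6 | 7 | 8 | 9
  1 | 2 | 3 | 4 | 5 | 6 | 7 | 8 | 9 | 10

second differences of R give the permutation w = (8, 9, 10, 2, 7, 3, 6, 5, 1, 4).

Fulton essential set (5 of the 33 Rothe cells):

[(3, 7, 0), (5, 6, 1), (7, 5, 2), (8, 1, 0), (8, 4, 2)]


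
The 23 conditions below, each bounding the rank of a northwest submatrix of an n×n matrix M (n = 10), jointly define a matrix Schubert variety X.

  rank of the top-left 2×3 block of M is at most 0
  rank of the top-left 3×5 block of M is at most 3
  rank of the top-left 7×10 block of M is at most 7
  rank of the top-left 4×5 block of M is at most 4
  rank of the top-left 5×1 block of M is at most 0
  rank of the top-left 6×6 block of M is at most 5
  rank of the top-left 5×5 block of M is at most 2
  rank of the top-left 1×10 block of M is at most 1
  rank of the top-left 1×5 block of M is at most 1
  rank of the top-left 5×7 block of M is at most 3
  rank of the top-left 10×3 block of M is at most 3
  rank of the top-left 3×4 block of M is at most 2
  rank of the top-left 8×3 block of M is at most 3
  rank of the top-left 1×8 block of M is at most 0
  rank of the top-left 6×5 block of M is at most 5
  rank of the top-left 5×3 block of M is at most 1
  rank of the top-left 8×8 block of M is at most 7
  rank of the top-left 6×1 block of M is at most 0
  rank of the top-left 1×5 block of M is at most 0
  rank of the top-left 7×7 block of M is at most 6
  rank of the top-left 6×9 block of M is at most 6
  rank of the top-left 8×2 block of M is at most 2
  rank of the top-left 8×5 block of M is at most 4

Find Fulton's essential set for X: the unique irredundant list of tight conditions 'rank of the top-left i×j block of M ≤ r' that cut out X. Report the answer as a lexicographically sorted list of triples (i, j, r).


Rank table r_w(10×10) implied by the 23 constraints:

  i=1: 0 | 0 | 0 | 0 | 0 | 0 | 0 | 0 | 1 | 1
  i=2: 0 | 0 | 0 | 1 | 1 | 1 | 1 | 1 | 2 | 2
  i=3: 0 | 1 | 1 | 2 | 2 | 2 | 2 | 2 | 3 | 3
  i=4: 0 | 1 | 1 | 2 | 2 | 3 | 3 | 3 | 4 | 4
  i=5: 0 | 1 | 1 | 2 | 2 | 3 | 3 | 4 | 5 | 5
  i=6: 0 | 1 | 2 | 3 | 3 | 4 | 4 | 5 | 6 | 6
  i=7: 1 | 2 | 3 | 4 | 4 | 5 | 5 | 6 | 7 | 7
  i=8: 1 | 2 | 3 | 4 | 4 | 5 | 6 | 7 | 8 | 8
  i=9: 1 | 2 | 3 | 4 | 5 | 6 | 7 | 8 | 9 | 9
  i=10: 1 | 2 | 3 | 4 | 5 | 6 | 7 | 8 | 9 | 10

hence w(1..10) = (9, 4, 2, 6, 8, 3, 1, 7, 5, 10).

ℓ(w)=21; the 7 essential cells (i,j,r):

[(1, 8, 0), (2, 3, 0), (5, 3, 1), (5, 5, 2), (5, 7, 3), (6, 1, 0), (8, 5, 4)]
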